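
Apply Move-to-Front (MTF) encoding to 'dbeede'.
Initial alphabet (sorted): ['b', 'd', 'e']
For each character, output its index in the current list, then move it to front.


MTF encoding:
'd': index 1 in ['b', 'd', 'e'] -> ['d', 'b', 'e']
'b': index 1 in ['d', 'b', 'e'] -> ['b', 'd', 'e']
'e': index 2 in ['b', 'd', 'e'] -> ['e', 'b', 'd']
'e': index 0 in ['e', 'b', 'd'] -> ['e', 'b', 'd']
'd': index 2 in ['e', 'b', 'd'] -> ['d', 'e', 'b']
'e': index 1 in ['d', 'e', 'b'] -> ['e', 'd', 'b']


Output: [1, 1, 2, 0, 2, 1]


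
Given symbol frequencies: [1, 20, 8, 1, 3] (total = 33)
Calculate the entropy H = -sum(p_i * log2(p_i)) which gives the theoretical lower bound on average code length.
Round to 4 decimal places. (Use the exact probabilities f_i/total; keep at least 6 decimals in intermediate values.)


Per-symbol terms -p_i * log2(p_i) with p_i = f_i/33:
  p = 1/33 = 0.030303: log2(p) = -5.044394, -p*log2(p) = 0.152860
  p = 20/33 = 0.606061: log2(p) = -0.722466, -p*log2(p) = 0.437858
  p = 8/33 = 0.242424: log2(p) = -2.044394, -p*log2(p) = 0.495611
  p = 1/33 = 0.030303: log2(p) = -5.044394, -p*log2(p) = 0.152860
  p = 3/33 = 0.090909: log2(p) = -3.459432, -p*log2(p) = 0.314494
H = 0.152860 + 0.437858 + 0.495611 + 0.152860 + 0.314494 = 1.553683

H = 1.5537 bits/symbol


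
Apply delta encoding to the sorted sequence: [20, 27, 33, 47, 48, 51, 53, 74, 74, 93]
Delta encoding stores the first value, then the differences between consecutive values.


First value: 20
Deltas:
  27 - 20 = 7
  33 - 27 = 6
  47 - 33 = 14
  48 - 47 = 1
  51 - 48 = 3
  53 - 51 = 2
  74 - 53 = 21
  74 - 74 = 0
  93 - 74 = 19


Delta encoded: [20, 7, 6, 14, 1, 3, 2, 21, 0, 19]


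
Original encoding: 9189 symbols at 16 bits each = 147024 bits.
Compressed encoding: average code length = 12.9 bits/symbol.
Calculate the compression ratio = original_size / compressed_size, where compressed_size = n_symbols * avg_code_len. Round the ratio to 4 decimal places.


original_size = n_symbols * orig_bits = 9189 * 16 = 147024 bits
compressed_size = n_symbols * avg_code_len = 9189 * 12.9 = 118538.1 bits
ratio = original_size / compressed_size = 147024 / 118538.1 = 1.2403

Compression ratio = 1.2403


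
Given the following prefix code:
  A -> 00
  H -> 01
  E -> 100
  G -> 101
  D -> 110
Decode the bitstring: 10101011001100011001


Decoding step by step:
Bits 101 -> G
Bits 01 -> H
Bits 01 -> H
Bits 100 -> E
Bits 110 -> D
Bits 00 -> A
Bits 110 -> D
Bits 01 -> H


Decoded message: GHHEDADH


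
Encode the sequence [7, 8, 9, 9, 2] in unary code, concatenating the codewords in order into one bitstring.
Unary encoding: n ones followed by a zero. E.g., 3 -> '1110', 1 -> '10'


Encode each number as n ones followed by a terminating 0:
  7 -> 11111110 (8 bits)
  8 -> 111111110 (9 bits)
  9 -> 1111111110 (10 bits)
  9 -> 1111111110 (10 bits)
  2 -> 110 (3 bits)
Total length = 8 + 9 + 10 + 10 + 3 = 40 bits.

Unary([7, 8, 9, 9, 2]) = 1111111011111111011111111101111111110110 (40 bits)


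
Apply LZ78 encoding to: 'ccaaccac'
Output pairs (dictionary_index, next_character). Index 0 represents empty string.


LZ78 encoding steps:
Dictionary: {0: ''}
Step 1: w='' (idx 0), next='c' -> output (0, 'c'), add 'c' as idx 1
Step 2: w='c' (idx 1), next='a' -> output (1, 'a'), add 'ca' as idx 2
Step 3: w='' (idx 0), next='a' -> output (0, 'a'), add 'a' as idx 3
Step 4: w='c' (idx 1), next='c' -> output (1, 'c'), add 'cc' as idx 4
Step 5: w='a' (idx 3), next='c' -> output (3, 'c'), add 'ac' as idx 5


Encoded: [(0, 'c'), (1, 'a'), (0, 'a'), (1, 'c'), (3, 'c')]


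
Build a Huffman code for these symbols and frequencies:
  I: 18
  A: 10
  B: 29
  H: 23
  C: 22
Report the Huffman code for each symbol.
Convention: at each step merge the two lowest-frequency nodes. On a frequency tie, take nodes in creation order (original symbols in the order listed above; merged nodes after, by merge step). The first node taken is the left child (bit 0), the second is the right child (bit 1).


Huffman tree construction:
Step 1: Merge A(10) + I(18) = 28
Step 2: Merge C(22) + H(23) = 45
Step 3: Merge (A+I)(28) + B(29) = 57
Step 4: Merge (C+H)(45) + ((A+I)+B)(57) = 102
Read each symbol's code off the tree from the root (left child = 0, right child = 1).

Codes:
  I: 101 (length 3)
  A: 100 (length 3)
  B: 11 (length 2)
  H: 01 (length 2)
  C: 00 (length 2)
Average code length: 232/102 = 2.2745 bits/symbol


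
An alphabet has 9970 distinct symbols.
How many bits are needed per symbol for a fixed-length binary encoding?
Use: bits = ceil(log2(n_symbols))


log2(9970) = 13.2834
Bracket: 2^13 = 8192 < 9970 <= 2^14 = 16384
So ceil(log2(9970)) = 14

bits = ceil(log2(9970)) = ceil(13.2834) = 14 bits


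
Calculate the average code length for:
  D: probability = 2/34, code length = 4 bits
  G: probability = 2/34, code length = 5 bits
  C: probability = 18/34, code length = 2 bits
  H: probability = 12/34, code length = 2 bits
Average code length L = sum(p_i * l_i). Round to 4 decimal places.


Weighted contributions p_i * l_i:
  D: (2/34) * 4 = 8/34
  G: (2/34) * 5 = 10/34
  C: (18/34) * 2 = 36/34
  H: (12/34) * 2 = 24/34
Sum = (8 + 10 + 36 + 24)/34 = 78/34

L = 78/34 = 2.2941 bits/symbol


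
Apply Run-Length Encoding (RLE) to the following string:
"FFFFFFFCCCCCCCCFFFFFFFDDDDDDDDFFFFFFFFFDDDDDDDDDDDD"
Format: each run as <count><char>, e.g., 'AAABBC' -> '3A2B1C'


Scanning runs left to right:
  i=0: run of 'F' x 7 -> '7F'
  i=7: run of 'C' x 8 -> '8C'
  i=15: run of 'F' x 7 -> '7F'
  i=22: run of 'D' x 8 -> '8D'
  i=30: run of 'F' x 9 -> '9F'
  i=39: run of 'D' x 12 -> '12D'

RLE = 7F8C7F8D9F12D


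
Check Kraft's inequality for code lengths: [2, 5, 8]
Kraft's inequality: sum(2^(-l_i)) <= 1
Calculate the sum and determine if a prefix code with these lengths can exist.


Sum = 2^(-2) + 2^(-5) + 2^(-8)
    = 0.25 + 0.03125 + 0.00390625
    = 73/256 = 0.28515625
Since 0.28515625 <= 1, Kraft's inequality IS satisfied.
A prefix code with these lengths CAN exist.

Kraft sum = 0.28515625. Satisfied.


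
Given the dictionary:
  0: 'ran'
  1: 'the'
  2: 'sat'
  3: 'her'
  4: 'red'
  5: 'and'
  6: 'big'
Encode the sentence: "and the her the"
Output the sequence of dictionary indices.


Look up each word in the dictionary:
  'and' -> 5
  'the' -> 1
  'her' -> 3
  'the' -> 1

Encoded: [5, 1, 3, 1]


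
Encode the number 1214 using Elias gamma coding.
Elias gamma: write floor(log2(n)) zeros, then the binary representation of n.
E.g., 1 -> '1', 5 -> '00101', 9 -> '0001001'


num_bits = floor(log2(1214)) + 1 = 11
leading_zeros = num_bits - 1 = 10
binary(1214) = 10010111110

Elias gamma(1214) = '0000000000' + '10010111110' = 000000000010010111110 (21 bits)


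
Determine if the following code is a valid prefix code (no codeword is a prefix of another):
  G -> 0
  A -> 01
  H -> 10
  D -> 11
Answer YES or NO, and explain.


Checking each pair (does one codeword prefix another?):
  G='0' vs A='01': prefix -- VIOLATION

NO -- this is NOT a valid prefix code. G (0) is a prefix of A (01).


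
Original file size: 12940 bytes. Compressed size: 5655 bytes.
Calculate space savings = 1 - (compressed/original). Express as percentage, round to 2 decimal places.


ratio = compressed/original = 5655/12940 = 0.437017
savings = 1 - ratio = 1 - 0.437017 = 0.562983
as a percentage: 0.562983 * 100 = 56.3%

Space savings = 1 - 5655/12940 = 56.3%


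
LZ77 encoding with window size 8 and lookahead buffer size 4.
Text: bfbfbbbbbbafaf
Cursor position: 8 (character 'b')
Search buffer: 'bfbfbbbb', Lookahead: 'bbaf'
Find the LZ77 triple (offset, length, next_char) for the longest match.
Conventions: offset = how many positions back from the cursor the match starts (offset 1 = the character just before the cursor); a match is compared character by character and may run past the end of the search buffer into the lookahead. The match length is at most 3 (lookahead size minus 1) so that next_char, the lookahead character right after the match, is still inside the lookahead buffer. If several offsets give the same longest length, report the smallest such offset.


Try each offset into the search buffer:
  offset=1 (pos 7, char 'b'): match length 2
  offset=2 (pos 6, char 'b'): match length 2
  offset=3 (pos 5, char 'b'): match length 2
  offset=4 (pos 4, char 'b'): match length 2
  offset=5 (pos 3, char 'f'): match length 0
  offset=6 (pos 2, char 'b'): match length 1
  offset=7 (pos 1, char 'f'): match length 0
  offset=8 (pos 0, char 'b'): match length 1
Longest match has length 2, found at offsets 1, 2, 3, 4; take the smallest, offset 1.
next_char = character at position 8 + 2 = 10 -> 'a'

Best match: offset=1, length=2 (matching 'bb' starting at position 7)
LZ77 triple: (1, 2, 'a')


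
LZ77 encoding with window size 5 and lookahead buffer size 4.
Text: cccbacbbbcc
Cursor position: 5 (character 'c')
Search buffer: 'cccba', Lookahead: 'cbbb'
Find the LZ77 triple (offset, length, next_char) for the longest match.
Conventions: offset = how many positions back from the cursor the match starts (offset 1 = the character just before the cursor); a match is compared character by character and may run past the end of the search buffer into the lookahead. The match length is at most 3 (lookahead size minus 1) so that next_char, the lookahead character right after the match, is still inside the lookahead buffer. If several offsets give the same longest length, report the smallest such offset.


Try each offset into the search buffer:
  offset=1 (pos 4, char 'a'): match length 0
  offset=2 (pos 3, char 'b'): match length 0
  offset=3 (pos 2, char 'c'): match length 2
  offset=4 (pos 1, char 'c'): match length 1
  offset=5 (pos 0, char 'c'): match length 1
Longest match has length 2 at offset 3.
next_char = character at position 5 + 2 = 7 -> 'b'

Best match: offset=3, length=2 (matching 'cb' starting at position 2)
LZ77 triple: (3, 2, 'b')


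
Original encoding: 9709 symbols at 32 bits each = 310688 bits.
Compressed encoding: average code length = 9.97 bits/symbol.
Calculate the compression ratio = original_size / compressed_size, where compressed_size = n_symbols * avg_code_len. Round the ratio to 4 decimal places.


original_size = n_symbols * orig_bits = 9709 * 32 = 310688 bits
compressed_size = n_symbols * avg_code_len = 9709 * 9.97 = 96798.73 bits
ratio = original_size / compressed_size = 310688 / 96798.73 = 3.2096

Compression ratio = 3.2096


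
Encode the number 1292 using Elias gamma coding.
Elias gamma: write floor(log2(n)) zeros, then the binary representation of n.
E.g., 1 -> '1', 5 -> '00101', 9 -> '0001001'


num_bits = floor(log2(1292)) + 1 = 11
leading_zeros = num_bits - 1 = 10
binary(1292) = 10100001100

Elias gamma(1292) = '0000000000' + '10100001100' = 000000000010100001100 (21 bits)


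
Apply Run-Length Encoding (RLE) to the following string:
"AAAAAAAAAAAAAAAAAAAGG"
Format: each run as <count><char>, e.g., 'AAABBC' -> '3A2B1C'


Scanning runs left to right:
  i=0: run of 'A' x 19 -> '19A'
  i=19: run of 'G' x 2 -> '2G'

RLE = 19A2G


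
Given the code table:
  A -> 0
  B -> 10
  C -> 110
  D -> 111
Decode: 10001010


Decoding:
10 -> B
0 -> A
0 -> A
10 -> B
10 -> B


Result: BAABB


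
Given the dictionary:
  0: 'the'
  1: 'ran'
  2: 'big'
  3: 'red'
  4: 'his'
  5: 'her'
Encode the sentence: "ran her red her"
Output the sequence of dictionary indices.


Look up each word in the dictionary:
  'ran' -> 1
  'her' -> 5
  'red' -> 3
  'her' -> 5

Encoded: [1, 5, 3, 5]


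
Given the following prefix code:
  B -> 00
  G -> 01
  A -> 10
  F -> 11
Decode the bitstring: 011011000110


Decoding step by step:
Bits 01 -> G
Bits 10 -> A
Bits 11 -> F
Bits 00 -> B
Bits 01 -> G
Bits 10 -> A


Decoded message: GAFBGA


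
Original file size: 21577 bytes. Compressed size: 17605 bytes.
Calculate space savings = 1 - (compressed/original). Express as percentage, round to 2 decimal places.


ratio = compressed/original = 17605/21577 = 0.815915
savings = 1 - ratio = 1 - 0.815915 = 0.184085
as a percentage: 0.184085 * 100 = 18.41%

Space savings = 1 - 17605/21577 = 18.41%


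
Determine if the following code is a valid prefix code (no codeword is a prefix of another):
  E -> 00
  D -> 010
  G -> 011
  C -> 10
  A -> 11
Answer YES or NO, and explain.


Checking each pair (does one codeword prefix another?):
  E='00' vs D='010': no prefix
  E='00' vs G='011': no prefix
  E='00' vs C='10': no prefix
  E='00' vs A='11': no prefix
  D='010' vs E='00': no prefix
  D='010' vs G='011': no prefix
  D='010' vs C='10': no prefix
  D='010' vs A='11': no prefix
  G='011' vs E='00': no prefix
  G='011' vs D='010': no prefix
  G='011' vs C='10': no prefix
  G='011' vs A='11': no prefix
  C='10' vs E='00': no prefix
  C='10' vs D='010': no prefix
  C='10' vs G='011': no prefix
  C='10' vs A='11': no prefix
  A='11' vs E='00': no prefix
  A='11' vs D='010': no prefix
  A='11' vs G='011': no prefix
  A='11' vs C='10': no prefix
No violation found over all pairs.

YES -- this is a valid prefix code. No codeword is a prefix of any other codeword.


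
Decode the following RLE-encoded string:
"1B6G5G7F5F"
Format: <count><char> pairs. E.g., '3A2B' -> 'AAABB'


Expanding each <count><char> pair:
  1B -> 'B'
  6G -> 'GGGGGG'
  5G -> 'GGGGG'
  7F -> 'FFFFFFF'
  5F -> 'FFFFF'

Decoded = BGGGGGGGGGGGFFFFFFFFFFFF


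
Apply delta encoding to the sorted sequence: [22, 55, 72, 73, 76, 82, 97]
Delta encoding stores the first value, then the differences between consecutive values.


First value: 22
Deltas:
  55 - 22 = 33
  72 - 55 = 17
  73 - 72 = 1
  76 - 73 = 3
  82 - 76 = 6
  97 - 82 = 15


Delta encoded: [22, 33, 17, 1, 3, 6, 15]


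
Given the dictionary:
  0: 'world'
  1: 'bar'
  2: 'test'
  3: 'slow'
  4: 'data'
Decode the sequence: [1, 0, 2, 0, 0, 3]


Look up each index in the dictionary:
  1 -> 'bar'
  0 -> 'world'
  2 -> 'test'
  0 -> 'world'
  0 -> 'world'
  3 -> 'slow'

Decoded: "bar world test world world slow"


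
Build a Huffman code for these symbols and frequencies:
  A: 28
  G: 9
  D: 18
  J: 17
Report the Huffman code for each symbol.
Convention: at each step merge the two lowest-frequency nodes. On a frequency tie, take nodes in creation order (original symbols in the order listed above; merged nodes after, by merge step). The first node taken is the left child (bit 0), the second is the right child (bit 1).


Huffman tree construction:
Step 1: Merge G(9) + J(17) = 26
Step 2: Merge D(18) + (G+J)(26) = 44
Step 3: Merge A(28) + (D+(G+J))(44) = 72
Read each symbol's code off the tree from the root (left child = 0, right child = 1).

Codes:
  A: 0 (length 1)
  G: 110 (length 3)
  D: 10 (length 2)
  J: 111 (length 3)
Average code length: 142/72 = 1.9722 bits/symbol


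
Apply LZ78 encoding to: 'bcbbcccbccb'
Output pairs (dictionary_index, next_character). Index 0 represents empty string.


LZ78 encoding steps:
Dictionary: {0: ''}
Step 1: w='' (idx 0), next='b' -> output (0, 'b'), add 'b' as idx 1
Step 2: w='' (idx 0), next='c' -> output (0, 'c'), add 'c' as idx 2
Step 3: w='b' (idx 1), next='b' -> output (1, 'b'), add 'bb' as idx 3
Step 4: w='c' (idx 2), next='c' -> output (2, 'c'), add 'cc' as idx 4
Step 5: w='c' (idx 2), next='b' -> output (2, 'b'), add 'cb' as idx 5
Step 6: w='cc' (idx 4), next='b' -> output (4, 'b'), add 'ccb' as idx 6


Encoded: [(0, 'b'), (0, 'c'), (1, 'b'), (2, 'c'), (2, 'b'), (4, 'b')]


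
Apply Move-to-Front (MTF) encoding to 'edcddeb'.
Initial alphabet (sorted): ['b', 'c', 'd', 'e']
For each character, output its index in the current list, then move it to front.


MTF encoding:
'e': index 3 in ['b', 'c', 'd', 'e'] -> ['e', 'b', 'c', 'd']
'd': index 3 in ['e', 'b', 'c', 'd'] -> ['d', 'e', 'b', 'c']
'c': index 3 in ['d', 'e', 'b', 'c'] -> ['c', 'd', 'e', 'b']
'd': index 1 in ['c', 'd', 'e', 'b'] -> ['d', 'c', 'e', 'b']
'd': index 0 in ['d', 'c', 'e', 'b'] -> ['d', 'c', 'e', 'b']
'e': index 2 in ['d', 'c', 'e', 'b'] -> ['e', 'd', 'c', 'b']
'b': index 3 in ['e', 'd', 'c', 'b'] -> ['b', 'e', 'd', 'c']


Output: [3, 3, 3, 1, 0, 2, 3]


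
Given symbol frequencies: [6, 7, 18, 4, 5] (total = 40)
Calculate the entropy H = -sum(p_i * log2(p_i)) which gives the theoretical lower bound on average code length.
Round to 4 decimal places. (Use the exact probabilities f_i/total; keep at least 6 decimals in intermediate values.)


Per-symbol terms -p_i * log2(p_i) with p_i = f_i/40:
  p = 6/40 = 0.150000: log2(p) = -2.736966, -p*log2(p) = 0.410545
  p = 7/40 = 0.175000: log2(p) = -2.514573, -p*log2(p) = 0.440050
  p = 18/40 = 0.450000: log2(p) = -1.152003, -p*log2(p) = 0.518401
  p = 4/40 = 0.100000: log2(p) = -3.321928, -p*log2(p) = 0.332193
  p = 5/40 = 0.125000: log2(p) = -3.000000, -p*log2(p) = 0.375000
H = 0.410545 + 0.440050 + 0.518401 + 0.332193 + 0.375000 = 2.076189

H = 2.0762 bits/symbol


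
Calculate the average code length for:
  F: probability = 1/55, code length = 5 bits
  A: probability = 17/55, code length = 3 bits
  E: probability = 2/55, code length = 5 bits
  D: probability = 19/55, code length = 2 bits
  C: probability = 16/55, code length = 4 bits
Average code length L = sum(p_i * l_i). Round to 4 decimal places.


Weighted contributions p_i * l_i:
  F: (1/55) * 5 = 5/55
  A: (17/55) * 3 = 51/55
  E: (2/55) * 5 = 10/55
  D: (19/55) * 2 = 38/55
  C: (16/55) * 4 = 64/55
Sum = (5 + 51 + 10 + 38 + 64)/55 = 168/55

L = 168/55 = 3.0545 bits/symbol


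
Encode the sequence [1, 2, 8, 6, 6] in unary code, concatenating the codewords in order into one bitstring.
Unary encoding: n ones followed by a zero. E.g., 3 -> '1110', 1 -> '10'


Encode each number as n ones followed by a terminating 0:
  1 -> 10 (2 bits)
  2 -> 110 (3 bits)
  8 -> 111111110 (9 bits)
  6 -> 1111110 (7 bits)
  6 -> 1111110 (7 bits)
Total length = 2 + 3 + 9 + 7 + 7 = 28 bits.

Unary([1, 2, 8, 6, 6]) = 1011011111111011111101111110 (28 bits)


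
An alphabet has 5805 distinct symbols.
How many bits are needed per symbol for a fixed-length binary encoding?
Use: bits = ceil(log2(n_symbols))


log2(5805) = 12.5031
Bracket: 2^12 = 4096 < 5805 <= 2^13 = 8192
So ceil(log2(5805)) = 13

bits = ceil(log2(5805)) = ceil(12.5031) = 13 bits


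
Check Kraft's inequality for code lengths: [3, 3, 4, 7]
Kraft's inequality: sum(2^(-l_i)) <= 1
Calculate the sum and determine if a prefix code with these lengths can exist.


Sum = 2^(-3) + 2^(-3) + 2^(-4) + 2^(-7)
    = 0.125 + 0.125 + 0.0625 + 0.0078125
    = 41/128 = 0.3203125
Since 0.3203125 <= 1, Kraft's inequality IS satisfied.
A prefix code with these lengths CAN exist.

Kraft sum = 0.3203125. Satisfied.


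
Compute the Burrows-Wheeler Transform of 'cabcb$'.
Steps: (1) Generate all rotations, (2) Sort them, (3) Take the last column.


Rotations (sorted):
  0: $cabcb -> last char: b
  1: abcb$c -> last char: c
  2: b$cabc -> last char: c
  3: bcb$ca -> last char: a
  4: cabcb$ -> last char: $
  5: cb$cab -> last char: b


BWT = bcca$b


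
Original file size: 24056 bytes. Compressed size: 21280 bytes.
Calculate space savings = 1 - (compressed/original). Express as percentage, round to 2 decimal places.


ratio = compressed/original = 21280/24056 = 0.884603
savings = 1 - ratio = 1 - 0.884603 = 0.115397
as a percentage: 0.115397 * 100 = 11.54%

Space savings = 1 - 21280/24056 = 11.54%


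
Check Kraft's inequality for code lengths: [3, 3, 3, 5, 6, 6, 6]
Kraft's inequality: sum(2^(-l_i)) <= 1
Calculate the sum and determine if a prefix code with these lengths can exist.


Sum = 2^(-3) + 2^(-3) + 2^(-3) + 2^(-5) + 2^(-6) + 2^(-6) + 2^(-6)
    = 0.125 + 0.125 + 0.125 + 0.03125 + 0.015625 + 0.015625 + 0.015625
    = 29/64 = 0.453125
Since 0.453125 <= 1, Kraft's inequality IS satisfied.
A prefix code with these lengths CAN exist.

Kraft sum = 0.453125. Satisfied.


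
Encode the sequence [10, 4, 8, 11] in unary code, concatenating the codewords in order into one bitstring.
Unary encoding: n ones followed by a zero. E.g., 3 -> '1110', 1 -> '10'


Encode each number as n ones followed by a terminating 0:
  10 -> 11111111110 (11 bits)
  4 -> 11110 (5 bits)
  8 -> 111111110 (9 bits)
  11 -> 111111111110 (12 bits)
Total length = 11 + 5 + 9 + 12 = 37 bits.

Unary([10, 4, 8, 11]) = 1111111111011110111111110111111111110 (37 bits)


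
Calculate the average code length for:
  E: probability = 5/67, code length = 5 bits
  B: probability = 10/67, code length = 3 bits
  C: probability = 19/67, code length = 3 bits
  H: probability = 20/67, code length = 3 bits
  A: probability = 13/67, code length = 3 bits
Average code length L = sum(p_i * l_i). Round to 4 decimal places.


Weighted contributions p_i * l_i:
  E: (5/67) * 5 = 25/67
  B: (10/67) * 3 = 30/67
  C: (19/67) * 3 = 57/67
  H: (20/67) * 3 = 60/67
  A: (13/67) * 3 = 39/67
Sum = (25 + 30 + 57 + 60 + 39)/67 = 211/67

L = 211/67 = 3.1493 bits/symbol


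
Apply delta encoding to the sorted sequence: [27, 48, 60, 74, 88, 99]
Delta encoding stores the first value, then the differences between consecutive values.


First value: 27
Deltas:
  48 - 27 = 21
  60 - 48 = 12
  74 - 60 = 14
  88 - 74 = 14
  99 - 88 = 11


Delta encoded: [27, 21, 12, 14, 14, 11]


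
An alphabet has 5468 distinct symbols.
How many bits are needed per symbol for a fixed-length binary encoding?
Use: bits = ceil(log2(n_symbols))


log2(5468) = 12.4168
Bracket: 2^12 = 4096 < 5468 <= 2^13 = 8192
So ceil(log2(5468)) = 13

bits = ceil(log2(5468)) = ceil(12.4168) = 13 bits


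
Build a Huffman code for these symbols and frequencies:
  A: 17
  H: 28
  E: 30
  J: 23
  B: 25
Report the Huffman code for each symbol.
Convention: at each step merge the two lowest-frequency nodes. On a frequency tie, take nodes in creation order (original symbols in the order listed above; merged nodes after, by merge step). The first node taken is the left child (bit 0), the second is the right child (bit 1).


Huffman tree construction:
Step 1: Merge A(17) + J(23) = 40
Step 2: Merge B(25) + H(28) = 53
Step 3: Merge E(30) + (A+J)(40) = 70
Step 4: Merge (B+H)(53) + (E+(A+J))(70) = 123
Read each symbol's code off the tree from the root (left child = 0, right child = 1).

Codes:
  A: 110 (length 3)
  H: 01 (length 2)
  E: 10 (length 2)
  J: 111 (length 3)
  B: 00 (length 2)
Average code length: 286/123 = 2.3252 bits/symbol


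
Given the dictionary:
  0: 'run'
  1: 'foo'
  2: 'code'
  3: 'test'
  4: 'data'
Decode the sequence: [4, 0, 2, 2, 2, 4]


Look up each index in the dictionary:
  4 -> 'data'
  0 -> 'run'
  2 -> 'code'
  2 -> 'code'
  2 -> 'code'
  4 -> 'data'

Decoded: "data run code code code data"


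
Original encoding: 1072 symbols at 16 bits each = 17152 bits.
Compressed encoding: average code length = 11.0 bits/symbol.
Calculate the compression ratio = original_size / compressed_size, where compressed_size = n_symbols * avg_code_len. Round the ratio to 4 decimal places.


original_size = n_symbols * orig_bits = 1072 * 16 = 17152 bits
compressed_size = n_symbols * avg_code_len = 1072 * 11.0 = 11792.0 bits
ratio = original_size / compressed_size = 17152 / 11792.0 = 1.4545

Compression ratio = 1.4545


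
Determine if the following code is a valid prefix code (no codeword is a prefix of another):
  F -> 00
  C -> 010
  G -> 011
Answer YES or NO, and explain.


Checking each pair (does one codeword prefix another?):
  F='00' vs C='010': no prefix
  F='00' vs G='011': no prefix
  C='010' vs F='00': no prefix
  C='010' vs G='011': no prefix
  G='011' vs F='00': no prefix
  G='011' vs C='010': no prefix
No violation found over all pairs.

YES -- this is a valid prefix code. No codeword is a prefix of any other codeword.


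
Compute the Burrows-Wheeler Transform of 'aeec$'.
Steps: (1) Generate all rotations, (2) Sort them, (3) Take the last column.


Rotations (sorted):
  0: $aeec -> last char: c
  1: aeec$ -> last char: $
  2: c$aee -> last char: e
  3: ec$ae -> last char: e
  4: eec$a -> last char: a


BWT = c$eea


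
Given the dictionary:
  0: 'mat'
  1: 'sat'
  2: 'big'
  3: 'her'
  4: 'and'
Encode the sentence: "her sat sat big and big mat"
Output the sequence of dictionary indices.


Look up each word in the dictionary:
  'her' -> 3
  'sat' -> 1
  'sat' -> 1
  'big' -> 2
  'and' -> 4
  'big' -> 2
  'mat' -> 0

Encoded: [3, 1, 1, 2, 4, 2, 0]


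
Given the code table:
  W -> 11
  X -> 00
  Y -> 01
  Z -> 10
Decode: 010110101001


Decoding:
01 -> Y
01 -> Y
10 -> Z
10 -> Z
10 -> Z
01 -> Y


Result: YYZZZY


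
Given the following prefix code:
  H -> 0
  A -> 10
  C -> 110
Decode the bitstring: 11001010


Decoding step by step:
Bits 110 -> C
Bits 0 -> H
Bits 10 -> A
Bits 10 -> A


Decoded message: CHAA


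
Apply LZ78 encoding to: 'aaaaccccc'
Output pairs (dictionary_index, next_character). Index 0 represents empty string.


LZ78 encoding steps:
Dictionary: {0: ''}
Step 1: w='' (idx 0), next='a' -> output (0, 'a'), add 'a' as idx 1
Step 2: w='a' (idx 1), next='a' -> output (1, 'a'), add 'aa' as idx 2
Step 3: w='a' (idx 1), next='c' -> output (1, 'c'), add 'ac' as idx 3
Step 4: w='' (idx 0), next='c' -> output (0, 'c'), add 'c' as idx 4
Step 5: w='c' (idx 4), next='c' -> output (4, 'c'), add 'cc' as idx 5
Step 6: w='c' (idx 4), end of input -> output (4, '')


Encoded: [(0, 'a'), (1, 'a'), (1, 'c'), (0, 'c'), (4, 'c'), (4, '')]


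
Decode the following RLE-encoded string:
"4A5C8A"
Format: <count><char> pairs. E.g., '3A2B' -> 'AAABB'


Expanding each <count><char> pair:
  4A -> 'AAAA'
  5C -> 'CCCCC'
  8A -> 'AAAAAAAA'

Decoded = AAAACCCCCAAAAAAAA


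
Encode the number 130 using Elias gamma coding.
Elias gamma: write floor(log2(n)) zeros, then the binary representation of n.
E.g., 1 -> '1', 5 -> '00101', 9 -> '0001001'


num_bits = floor(log2(130)) + 1 = 8
leading_zeros = num_bits - 1 = 7
binary(130) = 10000010

Elias gamma(130) = '0000000' + '10000010' = 000000010000010 (15 bits)


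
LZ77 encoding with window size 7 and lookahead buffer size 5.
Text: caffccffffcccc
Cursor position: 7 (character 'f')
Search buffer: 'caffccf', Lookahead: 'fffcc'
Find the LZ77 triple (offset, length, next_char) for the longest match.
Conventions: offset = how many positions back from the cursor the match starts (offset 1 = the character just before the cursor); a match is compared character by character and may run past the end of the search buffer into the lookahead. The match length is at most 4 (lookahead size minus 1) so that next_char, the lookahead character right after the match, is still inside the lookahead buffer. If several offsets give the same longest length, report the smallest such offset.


Try each offset into the search buffer:
  offset=1 (pos 6, char 'f'): match length 3
  offset=2 (pos 5, char 'c'): match length 0
  offset=3 (pos 4, char 'c'): match length 0
  offset=4 (pos 3, char 'f'): match length 1
  offset=5 (pos 2, char 'f'): match length 2
  offset=6 (pos 1, char 'a'): match length 0
  offset=7 (pos 0, char 'c'): match length 0
Longest match has length 3 at offset 1.
next_char = character at position 7 + 3 = 10 -> 'c'

Best match: offset=1, length=3 (matching 'fff' starting at position 6)
LZ77 triple: (1, 3, 'c')


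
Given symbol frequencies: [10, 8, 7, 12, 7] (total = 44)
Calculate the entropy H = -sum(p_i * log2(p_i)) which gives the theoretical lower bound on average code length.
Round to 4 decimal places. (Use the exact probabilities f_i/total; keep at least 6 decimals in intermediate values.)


Per-symbol terms -p_i * log2(p_i) with p_i = f_i/44:
  p = 10/44 = 0.227273: log2(p) = -2.137504, -p*log2(p) = 0.485796
  p = 8/44 = 0.181818: log2(p) = -2.459432, -p*log2(p) = 0.447169
  p = 7/44 = 0.159091: log2(p) = -2.652077, -p*log2(p) = 0.421921
  p = 12/44 = 0.272727: log2(p) = -1.874469, -p*log2(p) = 0.511219
  p = 7/44 = 0.159091: log2(p) = -2.652077, -p*log2(p) = 0.421921
H = 0.485796 + 0.447169 + 0.421921 + 0.511219 + 0.421921 = 2.288026

H = 2.288 bits/symbol


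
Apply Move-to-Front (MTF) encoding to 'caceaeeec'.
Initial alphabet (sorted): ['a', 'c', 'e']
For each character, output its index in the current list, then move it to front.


MTF encoding:
'c': index 1 in ['a', 'c', 'e'] -> ['c', 'a', 'e']
'a': index 1 in ['c', 'a', 'e'] -> ['a', 'c', 'e']
'c': index 1 in ['a', 'c', 'e'] -> ['c', 'a', 'e']
'e': index 2 in ['c', 'a', 'e'] -> ['e', 'c', 'a']
'a': index 2 in ['e', 'c', 'a'] -> ['a', 'e', 'c']
'e': index 1 in ['a', 'e', 'c'] -> ['e', 'a', 'c']
'e': index 0 in ['e', 'a', 'c'] -> ['e', 'a', 'c']
'e': index 0 in ['e', 'a', 'c'] -> ['e', 'a', 'c']
'c': index 2 in ['e', 'a', 'c'] -> ['c', 'e', 'a']


Output: [1, 1, 1, 2, 2, 1, 0, 0, 2]


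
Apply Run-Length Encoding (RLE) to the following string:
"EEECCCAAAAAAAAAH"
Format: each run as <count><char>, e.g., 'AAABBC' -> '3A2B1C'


Scanning runs left to right:
  i=0: run of 'E' x 3 -> '3E'
  i=3: run of 'C' x 3 -> '3C'
  i=6: run of 'A' x 9 -> '9A'
  i=15: run of 'H' x 1 -> '1H'

RLE = 3E3C9A1H


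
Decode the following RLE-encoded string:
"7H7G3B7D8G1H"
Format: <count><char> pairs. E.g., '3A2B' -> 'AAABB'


Expanding each <count><char> pair:
  7H -> 'HHHHHHH'
  7G -> 'GGGGGGG'
  3B -> 'BBB'
  7D -> 'DDDDDDD'
  8G -> 'GGGGGGGG'
  1H -> 'H'

Decoded = HHHHHHHGGGGGGGBBBDDDDDDDGGGGGGGGH


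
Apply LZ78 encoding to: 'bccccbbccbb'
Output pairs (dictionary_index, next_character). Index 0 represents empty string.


LZ78 encoding steps:
Dictionary: {0: ''}
Step 1: w='' (idx 0), next='b' -> output (0, 'b'), add 'b' as idx 1
Step 2: w='' (idx 0), next='c' -> output (0, 'c'), add 'c' as idx 2
Step 3: w='c' (idx 2), next='c' -> output (2, 'c'), add 'cc' as idx 3
Step 4: w='c' (idx 2), next='b' -> output (2, 'b'), add 'cb' as idx 4
Step 5: w='b' (idx 1), next='c' -> output (1, 'c'), add 'bc' as idx 5
Step 6: w='cb' (idx 4), next='b' -> output (4, 'b'), add 'cbb' as idx 6


Encoded: [(0, 'b'), (0, 'c'), (2, 'c'), (2, 'b'), (1, 'c'), (4, 'b')]


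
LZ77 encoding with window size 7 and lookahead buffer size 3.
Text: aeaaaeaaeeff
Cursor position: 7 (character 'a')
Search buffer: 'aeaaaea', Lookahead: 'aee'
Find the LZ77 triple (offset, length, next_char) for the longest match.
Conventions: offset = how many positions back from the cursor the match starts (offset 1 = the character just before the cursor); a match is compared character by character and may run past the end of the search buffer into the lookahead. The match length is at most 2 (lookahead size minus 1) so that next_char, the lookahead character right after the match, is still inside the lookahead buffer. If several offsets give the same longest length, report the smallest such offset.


Try each offset into the search buffer:
  offset=1 (pos 6, char 'a'): match length 1
  offset=2 (pos 5, char 'e'): match length 0
  offset=3 (pos 4, char 'a'): match length 2
  offset=4 (pos 3, char 'a'): match length 1
  offset=5 (pos 2, char 'a'): match length 1
  offset=6 (pos 1, char 'e'): match length 0
  offset=7 (pos 0, char 'a'): match length 2
Longest match has length 2, found at offsets 3, 7; take the smallest, offset 3.
next_char = character at position 7 + 2 = 9 -> 'e'

Best match: offset=3, length=2 (matching 'ae' starting at position 4)
LZ77 triple: (3, 2, 'e')


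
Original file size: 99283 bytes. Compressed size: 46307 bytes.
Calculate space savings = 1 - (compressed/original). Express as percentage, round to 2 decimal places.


ratio = compressed/original = 46307/99283 = 0.466414
savings = 1 - ratio = 1 - 0.466414 = 0.533586
as a percentage: 0.533586 * 100 = 53.36%

Space savings = 1 - 46307/99283 = 53.36%


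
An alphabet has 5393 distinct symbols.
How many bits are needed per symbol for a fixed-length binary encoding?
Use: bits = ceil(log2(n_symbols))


log2(5393) = 12.3969
Bracket: 2^12 = 4096 < 5393 <= 2^13 = 8192
So ceil(log2(5393)) = 13

bits = ceil(log2(5393)) = ceil(12.3969) = 13 bits


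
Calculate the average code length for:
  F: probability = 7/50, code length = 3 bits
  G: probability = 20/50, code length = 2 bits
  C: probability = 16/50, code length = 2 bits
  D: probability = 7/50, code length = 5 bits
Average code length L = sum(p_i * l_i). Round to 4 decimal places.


Weighted contributions p_i * l_i:
  F: (7/50) * 3 = 21/50
  G: (20/50) * 2 = 40/50
  C: (16/50) * 2 = 32/50
  D: (7/50) * 5 = 35/50
Sum = (21 + 40 + 32 + 35)/50 = 128/50

L = 128/50 = 2.5600 bits/symbol


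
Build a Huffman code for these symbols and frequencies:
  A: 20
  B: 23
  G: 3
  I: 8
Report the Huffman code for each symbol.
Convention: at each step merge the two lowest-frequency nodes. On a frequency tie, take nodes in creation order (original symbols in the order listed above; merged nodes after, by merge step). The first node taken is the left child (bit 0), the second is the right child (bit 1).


Huffman tree construction:
Step 1: Merge G(3) + I(8) = 11
Step 2: Merge (G+I)(11) + A(20) = 31
Step 3: Merge B(23) + ((G+I)+A)(31) = 54
Read each symbol's code off the tree from the root (left child = 0, right child = 1).

Codes:
  A: 11 (length 2)
  B: 0 (length 1)
  G: 100 (length 3)
  I: 101 (length 3)
Average code length: 96/54 = 1.7778 bits/symbol


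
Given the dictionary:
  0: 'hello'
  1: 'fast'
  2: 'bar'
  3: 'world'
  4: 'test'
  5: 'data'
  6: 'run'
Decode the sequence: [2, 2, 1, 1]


Look up each index in the dictionary:
  2 -> 'bar'
  2 -> 'bar'
  1 -> 'fast'
  1 -> 'fast'

Decoded: "bar bar fast fast"


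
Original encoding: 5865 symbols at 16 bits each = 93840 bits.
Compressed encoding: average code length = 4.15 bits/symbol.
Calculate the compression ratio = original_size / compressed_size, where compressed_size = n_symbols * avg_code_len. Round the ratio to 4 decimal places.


original_size = n_symbols * orig_bits = 5865 * 16 = 93840 bits
compressed_size = n_symbols * avg_code_len = 5865 * 4.15 = 24339.75 bits
ratio = original_size / compressed_size = 93840 / 24339.75 = 3.8554

Compression ratio = 3.8554


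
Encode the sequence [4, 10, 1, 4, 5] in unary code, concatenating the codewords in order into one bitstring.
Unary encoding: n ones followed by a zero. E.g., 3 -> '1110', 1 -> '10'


Encode each number as n ones followed by a terminating 0:
  4 -> 11110 (5 bits)
  10 -> 11111111110 (11 bits)
  1 -> 10 (2 bits)
  4 -> 11110 (5 bits)
  5 -> 111110 (6 bits)
Total length = 5 + 11 + 2 + 5 + 6 = 29 bits.

Unary([4, 10, 1, 4, 5]) = 11110111111111101011110111110 (29 bits)


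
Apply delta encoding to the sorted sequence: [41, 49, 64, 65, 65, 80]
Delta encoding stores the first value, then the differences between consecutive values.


First value: 41
Deltas:
  49 - 41 = 8
  64 - 49 = 15
  65 - 64 = 1
  65 - 65 = 0
  80 - 65 = 15


Delta encoded: [41, 8, 15, 1, 0, 15]


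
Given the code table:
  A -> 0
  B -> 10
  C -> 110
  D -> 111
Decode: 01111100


Decoding:
0 -> A
111 -> D
110 -> C
0 -> A


Result: ADCA


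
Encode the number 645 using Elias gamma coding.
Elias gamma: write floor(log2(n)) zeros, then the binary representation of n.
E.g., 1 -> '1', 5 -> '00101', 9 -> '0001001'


num_bits = floor(log2(645)) + 1 = 10
leading_zeros = num_bits - 1 = 9
binary(645) = 1010000101

Elias gamma(645) = '000000000' + '1010000101' = 0000000001010000101 (19 bits)


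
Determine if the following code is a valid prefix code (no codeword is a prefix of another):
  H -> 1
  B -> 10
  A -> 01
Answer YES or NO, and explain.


Checking each pair (does one codeword prefix another?):
  H='1' vs B='10': prefix -- VIOLATION

NO -- this is NOT a valid prefix code. H (1) is a prefix of B (10).


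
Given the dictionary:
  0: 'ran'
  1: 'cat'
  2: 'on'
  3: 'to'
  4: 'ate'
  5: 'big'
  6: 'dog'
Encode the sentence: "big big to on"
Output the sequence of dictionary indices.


Look up each word in the dictionary:
  'big' -> 5
  'big' -> 5
  'to' -> 3
  'on' -> 2

Encoded: [5, 5, 3, 2]


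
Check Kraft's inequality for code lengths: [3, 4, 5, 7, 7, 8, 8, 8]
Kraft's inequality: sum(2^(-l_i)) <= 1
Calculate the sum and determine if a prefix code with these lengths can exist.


Sum = 2^(-3) + 2^(-4) + 2^(-5) + 2^(-7) + 2^(-7) + 2^(-8) + 2^(-8) + 2^(-8)
    = 0.125 + 0.0625 + 0.03125 + 0.0078125 + 0.0078125 + 0.00390625 + 0.00390625 + 0.00390625
    = 63/256 = 0.24609375
Since 0.24609375 <= 1, Kraft's inequality IS satisfied.
A prefix code with these lengths CAN exist.

Kraft sum = 0.24609375. Satisfied.


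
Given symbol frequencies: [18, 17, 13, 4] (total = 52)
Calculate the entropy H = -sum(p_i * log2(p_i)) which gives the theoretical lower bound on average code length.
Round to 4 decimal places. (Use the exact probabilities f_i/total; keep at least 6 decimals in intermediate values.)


Per-symbol terms -p_i * log2(p_i) with p_i = f_i/52:
  p = 18/52 = 0.346154: log2(p) = -1.530515, -p*log2(p) = 0.529794
  p = 17/52 = 0.326923: log2(p) = -1.612977, -p*log2(p) = 0.527319
  p = 13/52 = 0.250000: log2(p) = -2.000000, -p*log2(p) = 0.500000
  p = 4/52 = 0.076923: log2(p) = -3.700440, -p*log2(p) = 0.284649
H = 0.529794 + 0.527319 + 0.500000 + 0.284649 = 1.841762

H = 1.8418 bits/symbol


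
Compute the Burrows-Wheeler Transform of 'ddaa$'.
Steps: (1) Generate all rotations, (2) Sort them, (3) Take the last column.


Rotations (sorted):
  0: $ddaa -> last char: a
  1: a$dda -> last char: a
  2: aa$dd -> last char: d
  3: daa$d -> last char: d
  4: ddaa$ -> last char: $


BWT = aadd$


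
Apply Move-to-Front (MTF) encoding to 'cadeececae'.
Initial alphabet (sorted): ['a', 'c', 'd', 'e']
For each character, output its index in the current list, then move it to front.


MTF encoding:
'c': index 1 in ['a', 'c', 'd', 'e'] -> ['c', 'a', 'd', 'e']
'a': index 1 in ['c', 'a', 'd', 'e'] -> ['a', 'c', 'd', 'e']
'd': index 2 in ['a', 'c', 'd', 'e'] -> ['d', 'a', 'c', 'e']
'e': index 3 in ['d', 'a', 'c', 'e'] -> ['e', 'd', 'a', 'c']
'e': index 0 in ['e', 'd', 'a', 'c'] -> ['e', 'd', 'a', 'c']
'c': index 3 in ['e', 'd', 'a', 'c'] -> ['c', 'e', 'd', 'a']
'e': index 1 in ['c', 'e', 'd', 'a'] -> ['e', 'c', 'd', 'a']
'c': index 1 in ['e', 'c', 'd', 'a'] -> ['c', 'e', 'd', 'a']
'a': index 3 in ['c', 'e', 'd', 'a'] -> ['a', 'c', 'e', 'd']
'e': index 2 in ['a', 'c', 'e', 'd'] -> ['e', 'a', 'c', 'd']


Output: [1, 1, 2, 3, 0, 3, 1, 1, 3, 2]


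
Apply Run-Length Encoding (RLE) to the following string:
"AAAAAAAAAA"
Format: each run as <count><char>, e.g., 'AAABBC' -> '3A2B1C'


Scanning runs left to right:
  i=0: run of 'A' x 10 -> '10A'

RLE = 10A


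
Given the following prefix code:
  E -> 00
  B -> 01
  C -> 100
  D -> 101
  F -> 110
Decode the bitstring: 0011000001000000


Decoding step by step:
Bits 00 -> E
Bits 110 -> F
Bits 00 -> E
Bits 00 -> E
Bits 100 -> C
Bits 00 -> E
Bits 00 -> E


Decoded message: EFEECEE


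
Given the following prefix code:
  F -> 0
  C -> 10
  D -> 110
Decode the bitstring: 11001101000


Decoding step by step:
Bits 110 -> D
Bits 0 -> F
Bits 110 -> D
Bits 10 -> C
Bits 0 -> F
Bits 0 -> F


Decoded message: DFDCFF


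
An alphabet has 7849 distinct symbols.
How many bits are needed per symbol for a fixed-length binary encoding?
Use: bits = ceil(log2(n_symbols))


log2(7849) = 12.9383
Bracket: 2^12 = 4096 < 7849 <= 2^13 = 8192
So ceil(log2(7849)) = 13

bits = ceil(log2(7849)) = ceil(12.9383) = 13 bits


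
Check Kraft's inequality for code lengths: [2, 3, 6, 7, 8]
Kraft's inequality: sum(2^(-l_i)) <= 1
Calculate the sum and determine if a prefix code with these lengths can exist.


Sum = 2^(-2) + 2^(-3) + 2^(-6) + 2^(-7) + 2^(-8)
    = 0.25 + 0.125 + 0.015625 + 0.0078125 + 0.00390625
    = 103/256 = 0.40234375
Since 0.40234375 <= 1, Kraft's inequality IS satisfied.
A prefix code with these lengths CAN exist.

Kraft sum = 0.40234375. Satisfied.


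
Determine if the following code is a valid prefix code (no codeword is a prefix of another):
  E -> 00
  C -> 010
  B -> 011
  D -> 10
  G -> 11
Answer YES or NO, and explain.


Checking each pair (does one codeword prefix another?):
  E='00' vs C='010': no prefix
  E='00' vs B='011': no prefix
  E='00' vs D='10': no prefix
  E='00' vs G='11': no prefix
  C='010' vs E='00': no prefix
  C='010' vs B='011': no prefix
  C='010' vs D='10': no prefix
  C='010' vs G='11': no prefix
  B='011' vs E='00': no prefix
  B='011' vs C='010': no prefix
  B='011' vs D='10': no prefix
  B='011' vs G='11': no prefix
  D='10' vs E='00': no prefix
  D='10' vs C='010': no prefix
  D='10' vs B='011': no prefix
  D='10' vs G='11': no prefix
  G='11' vs E='00': no prefix
  G='11' vs C='010': no prefix
  G='11' vs B='011': no prefix
  G='11' vs D='10': no prefix
No violation found over all pairs.

YES -- this is a valid prefix code. No codeword is a prefix of any other codeword.
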